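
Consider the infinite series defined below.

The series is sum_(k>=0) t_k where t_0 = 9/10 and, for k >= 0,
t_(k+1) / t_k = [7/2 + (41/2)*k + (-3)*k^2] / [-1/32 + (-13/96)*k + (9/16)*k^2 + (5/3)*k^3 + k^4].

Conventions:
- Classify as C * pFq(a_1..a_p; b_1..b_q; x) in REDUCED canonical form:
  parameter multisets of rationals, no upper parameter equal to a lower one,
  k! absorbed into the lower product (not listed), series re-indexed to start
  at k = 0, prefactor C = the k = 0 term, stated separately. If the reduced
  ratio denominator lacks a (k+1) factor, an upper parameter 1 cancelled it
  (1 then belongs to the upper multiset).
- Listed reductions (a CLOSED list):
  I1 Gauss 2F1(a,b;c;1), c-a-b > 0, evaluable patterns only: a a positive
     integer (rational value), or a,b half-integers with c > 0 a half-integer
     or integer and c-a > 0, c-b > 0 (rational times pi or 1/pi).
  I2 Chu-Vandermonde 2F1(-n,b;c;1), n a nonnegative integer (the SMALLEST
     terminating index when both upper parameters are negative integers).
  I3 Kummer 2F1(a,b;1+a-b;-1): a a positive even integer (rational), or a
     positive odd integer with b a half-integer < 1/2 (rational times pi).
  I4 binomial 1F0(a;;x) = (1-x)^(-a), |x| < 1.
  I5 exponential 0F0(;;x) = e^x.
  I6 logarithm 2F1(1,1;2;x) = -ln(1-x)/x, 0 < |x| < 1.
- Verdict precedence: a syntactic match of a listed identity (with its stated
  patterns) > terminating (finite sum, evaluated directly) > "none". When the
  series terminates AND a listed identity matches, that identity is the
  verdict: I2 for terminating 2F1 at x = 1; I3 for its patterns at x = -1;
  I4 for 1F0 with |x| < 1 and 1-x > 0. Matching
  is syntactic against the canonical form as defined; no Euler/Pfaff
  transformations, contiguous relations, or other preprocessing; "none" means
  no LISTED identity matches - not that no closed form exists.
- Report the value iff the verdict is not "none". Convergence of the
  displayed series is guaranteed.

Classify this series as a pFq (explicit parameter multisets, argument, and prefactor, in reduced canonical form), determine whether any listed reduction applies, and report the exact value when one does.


The series (x = -3) is 1F2: upper {-7}, lower {-1/4, 3/4}, prefactor 9/10. Verdict: terminating - upper parameter -7 makes this a finite sum (last index 7), evaluated exactly. Sum: -492540299889327/283063800250.

Key observation: t_0 = 9/10 here, and the parameter 1/6 appears in both the upper and lower lists and cancels.
Consecutive-term ratio: r(k) = (-3) * (k-7) / [(k-1/4) (k+3/4) (k+1)] ; factor over Q: parameters, x = (-3), and C = 9/10.


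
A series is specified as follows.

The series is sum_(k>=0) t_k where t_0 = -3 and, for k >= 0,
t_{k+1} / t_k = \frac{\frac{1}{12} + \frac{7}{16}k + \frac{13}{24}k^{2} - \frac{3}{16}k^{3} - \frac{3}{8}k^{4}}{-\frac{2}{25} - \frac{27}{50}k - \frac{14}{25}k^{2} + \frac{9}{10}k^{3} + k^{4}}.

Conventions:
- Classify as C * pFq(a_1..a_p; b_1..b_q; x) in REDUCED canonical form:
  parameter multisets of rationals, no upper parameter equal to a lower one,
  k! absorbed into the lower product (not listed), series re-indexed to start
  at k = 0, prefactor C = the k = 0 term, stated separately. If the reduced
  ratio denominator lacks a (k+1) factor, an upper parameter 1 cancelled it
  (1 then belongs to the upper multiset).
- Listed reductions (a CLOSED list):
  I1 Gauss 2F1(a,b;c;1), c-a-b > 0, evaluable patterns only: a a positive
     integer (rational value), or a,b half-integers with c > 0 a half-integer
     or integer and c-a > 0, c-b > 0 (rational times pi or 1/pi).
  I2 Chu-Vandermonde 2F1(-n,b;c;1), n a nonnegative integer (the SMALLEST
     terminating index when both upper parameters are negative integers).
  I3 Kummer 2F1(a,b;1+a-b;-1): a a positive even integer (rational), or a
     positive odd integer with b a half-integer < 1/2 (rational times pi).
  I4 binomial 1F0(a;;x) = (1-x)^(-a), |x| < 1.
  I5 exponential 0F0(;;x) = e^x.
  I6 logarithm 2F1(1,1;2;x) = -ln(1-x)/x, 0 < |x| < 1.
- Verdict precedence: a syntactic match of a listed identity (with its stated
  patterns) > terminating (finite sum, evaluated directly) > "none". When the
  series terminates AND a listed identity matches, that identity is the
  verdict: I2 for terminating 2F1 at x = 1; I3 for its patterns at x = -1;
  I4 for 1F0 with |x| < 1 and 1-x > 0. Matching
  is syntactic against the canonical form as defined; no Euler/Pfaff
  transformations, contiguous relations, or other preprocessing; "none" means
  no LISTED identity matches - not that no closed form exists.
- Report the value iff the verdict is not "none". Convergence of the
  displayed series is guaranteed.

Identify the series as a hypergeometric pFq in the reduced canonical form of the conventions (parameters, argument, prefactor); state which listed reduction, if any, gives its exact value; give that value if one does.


Canonical form: C = -3 times 3F2 with upper {-\frac{4}{3}, \frac{1}{3}, 1}, lower {-\frac{4}{5}, \frac{1}{5}}, x = -\frac{3}{8}. Verdict: none - at argument -\frac{3}{8} the multisets {-\frac{4}{3}, \frac{1}{3}, 1} ; {-\frac{4}{5}, \frac{1}{5}} match no listed identity.

Structural cue: t_0 being -3, the expanded ratio factors over Q; C = -3, roots give parameters.
Ratio: r(k) = -\frac{3}{8} * (k-\frac{4}{3}) (k+\frac{1}{3}) (k+1) / [(k-\frac{4}{5}) (k+\frac{1}{5}) (k+1)] - rational in k, leading ratio -\frac{3}{8}; with t_0 = -3, classification follows.


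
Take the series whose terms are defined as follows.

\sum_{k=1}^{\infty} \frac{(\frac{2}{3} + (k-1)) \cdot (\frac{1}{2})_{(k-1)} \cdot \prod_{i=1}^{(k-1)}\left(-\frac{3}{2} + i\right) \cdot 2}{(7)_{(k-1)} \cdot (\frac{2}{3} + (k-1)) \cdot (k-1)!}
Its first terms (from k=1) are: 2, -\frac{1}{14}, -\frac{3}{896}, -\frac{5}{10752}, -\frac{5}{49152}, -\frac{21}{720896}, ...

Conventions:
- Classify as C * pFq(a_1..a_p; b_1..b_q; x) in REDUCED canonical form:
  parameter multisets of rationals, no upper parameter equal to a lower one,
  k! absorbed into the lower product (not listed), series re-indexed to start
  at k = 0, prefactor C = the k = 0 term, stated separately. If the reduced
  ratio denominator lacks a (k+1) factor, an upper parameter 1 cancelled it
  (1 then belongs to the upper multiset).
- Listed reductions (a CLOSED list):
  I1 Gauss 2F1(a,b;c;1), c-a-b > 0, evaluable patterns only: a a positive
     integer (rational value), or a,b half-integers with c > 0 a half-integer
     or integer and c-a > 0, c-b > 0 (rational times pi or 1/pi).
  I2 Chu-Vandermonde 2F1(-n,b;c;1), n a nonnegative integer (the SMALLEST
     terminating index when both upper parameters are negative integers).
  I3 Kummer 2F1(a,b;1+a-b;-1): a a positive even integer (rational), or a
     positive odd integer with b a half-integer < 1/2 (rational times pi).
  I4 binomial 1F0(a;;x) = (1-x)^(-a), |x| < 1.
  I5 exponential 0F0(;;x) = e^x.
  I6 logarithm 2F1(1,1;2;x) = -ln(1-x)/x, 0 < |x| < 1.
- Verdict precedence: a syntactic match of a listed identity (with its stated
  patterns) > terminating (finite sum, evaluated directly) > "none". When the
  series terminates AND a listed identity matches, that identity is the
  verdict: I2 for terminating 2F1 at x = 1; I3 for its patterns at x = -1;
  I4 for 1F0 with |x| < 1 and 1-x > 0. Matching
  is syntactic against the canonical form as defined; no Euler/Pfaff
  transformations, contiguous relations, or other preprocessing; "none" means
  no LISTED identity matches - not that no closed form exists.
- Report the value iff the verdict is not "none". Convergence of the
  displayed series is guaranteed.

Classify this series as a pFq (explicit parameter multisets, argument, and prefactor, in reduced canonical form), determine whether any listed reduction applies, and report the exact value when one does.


This is 2 * 2F1(-\frac{1}{2}, \frac{1}{2}; 7; 1) in reduced canonical form. Verdict: this is Gauss's theorem I1 (half-integer case) (x = 1; upper {-\frac{1}{2}, \frac{1}{2}} half-integers, c = 7 in the evaluable pattern). Value: \frac{4194304}{693693} / \pi.

Key observation: t_0 = 2 here, and the running product (C = 2, x = 1) telescopes to a rising factorial.
Step ratio: r(k) = 1 * (k-\frac{1}{2}) (k+\frac{1}{2}) / [(k+7) (k+1)] - rational in k. x = 1; t_0 = 2; negate the roots.


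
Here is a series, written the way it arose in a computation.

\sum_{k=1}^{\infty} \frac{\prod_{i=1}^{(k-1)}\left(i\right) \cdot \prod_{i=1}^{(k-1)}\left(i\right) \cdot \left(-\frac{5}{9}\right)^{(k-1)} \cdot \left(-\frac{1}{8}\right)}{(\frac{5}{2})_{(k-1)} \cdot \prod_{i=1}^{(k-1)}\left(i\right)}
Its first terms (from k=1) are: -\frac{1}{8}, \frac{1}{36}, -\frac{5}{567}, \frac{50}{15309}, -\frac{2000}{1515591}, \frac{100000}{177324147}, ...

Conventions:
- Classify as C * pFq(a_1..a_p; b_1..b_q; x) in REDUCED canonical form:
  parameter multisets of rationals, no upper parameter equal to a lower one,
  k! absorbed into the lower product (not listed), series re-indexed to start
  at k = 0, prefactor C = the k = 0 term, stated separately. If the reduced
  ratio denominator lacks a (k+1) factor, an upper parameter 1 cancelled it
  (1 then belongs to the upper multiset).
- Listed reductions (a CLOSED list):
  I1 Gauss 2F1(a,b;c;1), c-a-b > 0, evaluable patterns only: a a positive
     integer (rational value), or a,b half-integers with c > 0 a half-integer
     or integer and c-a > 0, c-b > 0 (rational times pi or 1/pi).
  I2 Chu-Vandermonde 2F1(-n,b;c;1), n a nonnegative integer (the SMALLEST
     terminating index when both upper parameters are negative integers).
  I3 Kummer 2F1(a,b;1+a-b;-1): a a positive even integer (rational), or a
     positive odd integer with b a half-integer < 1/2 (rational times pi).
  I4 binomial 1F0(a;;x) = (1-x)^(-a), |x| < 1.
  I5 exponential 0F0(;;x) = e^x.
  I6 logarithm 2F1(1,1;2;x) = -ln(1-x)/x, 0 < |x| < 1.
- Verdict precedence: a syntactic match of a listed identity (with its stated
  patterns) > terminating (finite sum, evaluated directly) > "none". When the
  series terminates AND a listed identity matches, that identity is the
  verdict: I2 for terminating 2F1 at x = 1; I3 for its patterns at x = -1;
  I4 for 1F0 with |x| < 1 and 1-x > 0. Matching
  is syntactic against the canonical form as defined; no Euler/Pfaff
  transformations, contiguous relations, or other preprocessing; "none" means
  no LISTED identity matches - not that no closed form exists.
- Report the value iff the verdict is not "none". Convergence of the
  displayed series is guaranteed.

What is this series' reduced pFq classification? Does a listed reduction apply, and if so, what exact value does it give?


With C = -\frac{1}{8}: the canonical form is 2F1(1, 1; \frac{5}{2}; -\frac{5}{9}). Verdict: none. A 2F1 with upper {1, 1} fits none of I1-I6 at x = -\frac{5}{9}; the sum runs forever.

Key observation: with t_0 = -\frac{1}{8}, the running product (C = -1/8, x = -5/9) telescopes to a rising factorial.
Consecutive-term ratio: r(k) = -\frac{5}{9} * (k+1) (k+1) / [(k+\frac{5}{2}) (k+1)] - poly over poly, x = -\frac{5}{9} from leading terms; C = -\frac{1}{8} at k = 0.


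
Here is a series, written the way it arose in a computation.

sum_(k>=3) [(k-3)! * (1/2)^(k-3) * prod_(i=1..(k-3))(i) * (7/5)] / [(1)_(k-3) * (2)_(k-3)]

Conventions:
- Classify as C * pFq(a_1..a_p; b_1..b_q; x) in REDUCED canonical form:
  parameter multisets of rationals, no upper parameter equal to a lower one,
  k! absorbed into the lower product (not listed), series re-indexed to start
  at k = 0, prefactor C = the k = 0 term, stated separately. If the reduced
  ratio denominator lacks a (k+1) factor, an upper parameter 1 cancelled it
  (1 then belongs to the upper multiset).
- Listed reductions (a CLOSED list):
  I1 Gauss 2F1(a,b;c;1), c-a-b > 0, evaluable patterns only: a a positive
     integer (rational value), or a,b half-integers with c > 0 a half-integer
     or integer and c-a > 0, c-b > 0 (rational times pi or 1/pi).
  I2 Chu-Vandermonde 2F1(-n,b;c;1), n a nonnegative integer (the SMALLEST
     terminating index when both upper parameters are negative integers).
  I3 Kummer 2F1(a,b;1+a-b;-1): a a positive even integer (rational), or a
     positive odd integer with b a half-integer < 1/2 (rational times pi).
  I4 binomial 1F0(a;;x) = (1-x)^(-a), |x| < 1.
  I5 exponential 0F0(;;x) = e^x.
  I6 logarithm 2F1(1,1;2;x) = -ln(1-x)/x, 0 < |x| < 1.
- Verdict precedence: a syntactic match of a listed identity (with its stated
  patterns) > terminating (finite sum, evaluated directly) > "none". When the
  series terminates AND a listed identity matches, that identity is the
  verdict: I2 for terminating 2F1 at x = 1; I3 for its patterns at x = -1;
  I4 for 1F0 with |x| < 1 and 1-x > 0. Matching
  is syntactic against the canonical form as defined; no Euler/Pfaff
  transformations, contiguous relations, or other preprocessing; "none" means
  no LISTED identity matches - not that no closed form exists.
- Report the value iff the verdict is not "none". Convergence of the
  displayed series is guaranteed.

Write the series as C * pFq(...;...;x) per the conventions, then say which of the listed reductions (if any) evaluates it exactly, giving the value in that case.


With C = 7/5: the canonical form is 2F1(1, 1; 2; 1/2). Verdict: logarithm (I6) applies (the logarithm: parameters (1,1;2), x = 1/2). Its exact value is (-14/5) * ln(1/2).

First insight: with t_0 = 7/5, (1)_k (C = 7/5) is k! itself.
Adjacent-term ratio: r(k) = (1/2) * (k+1) (k+1) / [(k+2) (k+1)] - poly over poly, x = (1/2) from leading terms; C = 7/5 at k = 0.


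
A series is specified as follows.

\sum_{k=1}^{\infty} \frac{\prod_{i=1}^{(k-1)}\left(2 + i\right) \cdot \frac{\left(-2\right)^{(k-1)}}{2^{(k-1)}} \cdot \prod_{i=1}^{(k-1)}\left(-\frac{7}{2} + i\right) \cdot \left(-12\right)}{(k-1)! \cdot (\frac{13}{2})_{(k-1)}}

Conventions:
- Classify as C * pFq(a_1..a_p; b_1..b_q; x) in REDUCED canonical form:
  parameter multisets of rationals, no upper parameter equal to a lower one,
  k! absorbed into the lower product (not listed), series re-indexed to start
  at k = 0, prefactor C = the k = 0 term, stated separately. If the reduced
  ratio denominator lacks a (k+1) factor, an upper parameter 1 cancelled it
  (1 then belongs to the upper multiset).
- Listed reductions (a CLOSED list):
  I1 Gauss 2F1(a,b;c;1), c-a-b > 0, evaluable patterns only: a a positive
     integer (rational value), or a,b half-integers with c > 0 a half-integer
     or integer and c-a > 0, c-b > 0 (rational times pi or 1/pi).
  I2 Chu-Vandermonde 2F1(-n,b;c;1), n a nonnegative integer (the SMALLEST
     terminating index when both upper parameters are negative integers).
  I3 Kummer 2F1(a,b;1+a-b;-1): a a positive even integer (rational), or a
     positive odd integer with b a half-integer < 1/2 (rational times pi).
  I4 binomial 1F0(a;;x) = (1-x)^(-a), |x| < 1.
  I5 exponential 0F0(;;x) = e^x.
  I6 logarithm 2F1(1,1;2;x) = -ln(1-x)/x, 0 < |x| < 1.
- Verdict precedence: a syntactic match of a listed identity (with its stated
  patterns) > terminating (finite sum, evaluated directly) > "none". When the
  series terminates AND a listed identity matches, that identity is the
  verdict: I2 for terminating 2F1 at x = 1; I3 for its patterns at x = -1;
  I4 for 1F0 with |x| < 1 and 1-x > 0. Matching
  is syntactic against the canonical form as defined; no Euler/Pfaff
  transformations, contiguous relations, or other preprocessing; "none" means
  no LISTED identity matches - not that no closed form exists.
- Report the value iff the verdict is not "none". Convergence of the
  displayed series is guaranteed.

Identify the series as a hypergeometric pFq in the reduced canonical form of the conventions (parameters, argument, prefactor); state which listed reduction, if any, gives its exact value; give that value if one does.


Reduced: x = -1, 2F1, upper = {-\frac{5}{2}, 3}, lower = {\frac{13}{2}}, C = -12. Verdict: Kummer (I3) matches (x = -1; c = \frac{13}{2} equals 1+a-b for upper {-\frac{5}{2}, 3}: listed pattern). Exact value: \left(-\frac{10395}{1024}\right) \cdot \pi.

First insight: t_0 being -12, the running product (C = -12) telescopes to a rising factorial.
Term ratio: r(k) = -1 * (k-\frac{5}{2}) (k+3) / [(k+\frac{13}{2}) (k+1)] - rational in k, leading ratio -1; with t_0 = -12, classification follows.


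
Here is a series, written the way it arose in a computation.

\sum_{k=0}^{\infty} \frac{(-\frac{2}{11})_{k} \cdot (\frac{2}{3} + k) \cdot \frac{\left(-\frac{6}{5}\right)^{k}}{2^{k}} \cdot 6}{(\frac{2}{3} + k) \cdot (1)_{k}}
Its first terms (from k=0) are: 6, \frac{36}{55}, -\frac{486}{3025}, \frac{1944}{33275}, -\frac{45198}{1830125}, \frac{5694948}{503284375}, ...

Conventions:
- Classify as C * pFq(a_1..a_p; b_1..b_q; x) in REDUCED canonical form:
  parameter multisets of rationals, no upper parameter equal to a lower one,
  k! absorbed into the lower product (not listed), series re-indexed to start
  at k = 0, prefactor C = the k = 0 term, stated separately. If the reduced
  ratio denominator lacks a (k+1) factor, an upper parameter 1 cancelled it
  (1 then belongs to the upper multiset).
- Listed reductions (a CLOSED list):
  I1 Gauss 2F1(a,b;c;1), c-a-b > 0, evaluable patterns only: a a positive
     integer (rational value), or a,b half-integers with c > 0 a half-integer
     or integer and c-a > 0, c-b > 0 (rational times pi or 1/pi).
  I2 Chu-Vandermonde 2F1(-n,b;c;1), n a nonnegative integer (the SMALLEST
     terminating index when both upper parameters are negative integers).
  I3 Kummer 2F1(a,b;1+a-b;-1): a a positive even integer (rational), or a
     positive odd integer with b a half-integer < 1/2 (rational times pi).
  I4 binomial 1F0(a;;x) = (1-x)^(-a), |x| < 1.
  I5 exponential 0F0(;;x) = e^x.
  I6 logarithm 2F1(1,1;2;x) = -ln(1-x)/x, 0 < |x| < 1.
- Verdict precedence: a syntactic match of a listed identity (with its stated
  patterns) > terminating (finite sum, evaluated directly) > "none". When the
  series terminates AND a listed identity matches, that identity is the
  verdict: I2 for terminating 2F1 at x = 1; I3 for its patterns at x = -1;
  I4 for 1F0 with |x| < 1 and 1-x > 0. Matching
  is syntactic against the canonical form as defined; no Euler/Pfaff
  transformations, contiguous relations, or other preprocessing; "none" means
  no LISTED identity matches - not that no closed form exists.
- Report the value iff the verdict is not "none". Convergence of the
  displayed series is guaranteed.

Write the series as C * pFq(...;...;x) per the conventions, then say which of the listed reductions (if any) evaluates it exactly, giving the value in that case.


The series (x = -\frac{3}{5}) is 1F0: upper {-\frac{2}{11}}, lower {-}, prefactor 6. Verdict: this is binomial (I4) (the 1F0 binomial series: exponent 2/11, x = -\frac{3}{5}). Value: 6 \cdot \left(\frac{8}{5}\right)^{\frac{2}{11}}.

Key step: t_0 being 6, (1)_k (C = 6) is k! itself.
Ratio: r(k) = -\frac{3}{5} * (k-\frac{2}{11}) / [(k+1)] - rational; roots negated = parameters, x = -\frac{3}{5}, C = 6.


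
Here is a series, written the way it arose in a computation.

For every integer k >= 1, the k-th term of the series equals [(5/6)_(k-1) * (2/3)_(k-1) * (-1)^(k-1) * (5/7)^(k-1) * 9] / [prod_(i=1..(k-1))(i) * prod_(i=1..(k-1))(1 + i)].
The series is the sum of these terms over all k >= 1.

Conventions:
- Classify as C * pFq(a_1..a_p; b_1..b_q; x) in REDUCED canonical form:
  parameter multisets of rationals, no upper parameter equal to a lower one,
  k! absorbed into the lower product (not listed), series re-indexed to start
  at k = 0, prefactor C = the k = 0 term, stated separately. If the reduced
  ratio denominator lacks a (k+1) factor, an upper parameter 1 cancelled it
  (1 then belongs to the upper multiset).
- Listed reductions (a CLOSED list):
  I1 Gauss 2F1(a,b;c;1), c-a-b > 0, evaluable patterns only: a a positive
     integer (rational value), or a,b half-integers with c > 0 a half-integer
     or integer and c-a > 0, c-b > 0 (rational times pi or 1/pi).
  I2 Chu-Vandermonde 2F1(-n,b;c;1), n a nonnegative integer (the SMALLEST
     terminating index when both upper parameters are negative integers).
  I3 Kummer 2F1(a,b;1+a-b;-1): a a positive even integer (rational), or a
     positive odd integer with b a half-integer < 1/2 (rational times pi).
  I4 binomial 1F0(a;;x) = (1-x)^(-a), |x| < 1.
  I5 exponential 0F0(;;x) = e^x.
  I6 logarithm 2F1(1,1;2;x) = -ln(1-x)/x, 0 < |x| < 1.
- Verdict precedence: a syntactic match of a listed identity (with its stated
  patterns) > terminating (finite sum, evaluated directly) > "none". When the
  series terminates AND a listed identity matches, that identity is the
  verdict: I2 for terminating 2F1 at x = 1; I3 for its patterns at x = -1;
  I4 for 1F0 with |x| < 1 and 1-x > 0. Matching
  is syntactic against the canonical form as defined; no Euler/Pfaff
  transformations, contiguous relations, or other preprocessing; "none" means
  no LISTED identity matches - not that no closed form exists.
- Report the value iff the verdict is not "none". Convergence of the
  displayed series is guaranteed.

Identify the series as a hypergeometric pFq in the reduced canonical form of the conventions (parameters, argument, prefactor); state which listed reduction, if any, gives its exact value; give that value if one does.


At argument -5/7: a 2F1 with upper {2/3, 5/6}, lower {2}, scaled by C = 9. Verdict: no listed reduction: x = -5/7 and upper {2/3, 5/6} fail every I1-I6 pattern.

First insight: t_0 = 9 here, and the (-1)^k factor (C = 9, x = -5/7) folds into the argument's sign.
Ratio: r(k) = (-5/7) * (k+2/3) (k+5/6) / [(k+2) (k+1)] - rational; roots negated = parameters, x = (-5/7), C = 9.


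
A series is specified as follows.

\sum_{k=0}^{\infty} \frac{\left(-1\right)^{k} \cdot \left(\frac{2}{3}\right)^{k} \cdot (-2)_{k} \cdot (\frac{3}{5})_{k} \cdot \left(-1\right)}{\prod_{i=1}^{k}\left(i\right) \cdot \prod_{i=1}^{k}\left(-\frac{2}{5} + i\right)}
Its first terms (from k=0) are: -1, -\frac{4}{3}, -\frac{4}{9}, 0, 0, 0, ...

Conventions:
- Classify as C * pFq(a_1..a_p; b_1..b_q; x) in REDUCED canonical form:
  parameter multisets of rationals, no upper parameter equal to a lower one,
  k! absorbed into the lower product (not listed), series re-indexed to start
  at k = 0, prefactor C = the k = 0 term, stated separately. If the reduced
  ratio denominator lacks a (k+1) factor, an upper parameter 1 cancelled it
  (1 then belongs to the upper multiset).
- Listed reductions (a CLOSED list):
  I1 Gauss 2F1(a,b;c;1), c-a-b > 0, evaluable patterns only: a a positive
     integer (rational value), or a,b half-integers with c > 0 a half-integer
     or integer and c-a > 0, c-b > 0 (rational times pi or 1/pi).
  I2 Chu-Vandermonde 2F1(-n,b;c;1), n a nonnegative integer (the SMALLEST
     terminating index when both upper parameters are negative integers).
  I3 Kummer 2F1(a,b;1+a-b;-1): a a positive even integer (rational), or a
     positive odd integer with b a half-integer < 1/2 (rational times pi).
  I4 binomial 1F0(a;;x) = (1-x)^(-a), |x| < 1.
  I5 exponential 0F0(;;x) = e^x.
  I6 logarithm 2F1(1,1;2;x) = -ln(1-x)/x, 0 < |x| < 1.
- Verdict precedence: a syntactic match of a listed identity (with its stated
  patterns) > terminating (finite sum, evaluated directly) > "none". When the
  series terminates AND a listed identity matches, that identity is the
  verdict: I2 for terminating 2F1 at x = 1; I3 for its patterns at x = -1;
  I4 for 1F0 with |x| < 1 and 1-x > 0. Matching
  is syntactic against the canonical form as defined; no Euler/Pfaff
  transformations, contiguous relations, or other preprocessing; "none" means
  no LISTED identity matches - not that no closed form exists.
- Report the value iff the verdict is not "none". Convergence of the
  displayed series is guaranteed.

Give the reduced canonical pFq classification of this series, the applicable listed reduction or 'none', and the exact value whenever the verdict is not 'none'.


First insight: x = -\frac{2}{3} and the parameter 3/5 appears in both the upper and lower lists and cancels.
Term ratio: r(k) = -\frac{2}{3} * (k-2) / [(k+1)] - rational; roots negated = parameters, x = -\frac{2}{3}, C = -1.

With C = -1: the canonical form is 1F0(-2; -; -\frac{2}{3}). Verdict at x = -\frac{2}{3}: binomial (I4) matches (the 1F0 binomial series: exponent 2, x = -\frac{2}{3}). Hence: -\frac{25}{9}.


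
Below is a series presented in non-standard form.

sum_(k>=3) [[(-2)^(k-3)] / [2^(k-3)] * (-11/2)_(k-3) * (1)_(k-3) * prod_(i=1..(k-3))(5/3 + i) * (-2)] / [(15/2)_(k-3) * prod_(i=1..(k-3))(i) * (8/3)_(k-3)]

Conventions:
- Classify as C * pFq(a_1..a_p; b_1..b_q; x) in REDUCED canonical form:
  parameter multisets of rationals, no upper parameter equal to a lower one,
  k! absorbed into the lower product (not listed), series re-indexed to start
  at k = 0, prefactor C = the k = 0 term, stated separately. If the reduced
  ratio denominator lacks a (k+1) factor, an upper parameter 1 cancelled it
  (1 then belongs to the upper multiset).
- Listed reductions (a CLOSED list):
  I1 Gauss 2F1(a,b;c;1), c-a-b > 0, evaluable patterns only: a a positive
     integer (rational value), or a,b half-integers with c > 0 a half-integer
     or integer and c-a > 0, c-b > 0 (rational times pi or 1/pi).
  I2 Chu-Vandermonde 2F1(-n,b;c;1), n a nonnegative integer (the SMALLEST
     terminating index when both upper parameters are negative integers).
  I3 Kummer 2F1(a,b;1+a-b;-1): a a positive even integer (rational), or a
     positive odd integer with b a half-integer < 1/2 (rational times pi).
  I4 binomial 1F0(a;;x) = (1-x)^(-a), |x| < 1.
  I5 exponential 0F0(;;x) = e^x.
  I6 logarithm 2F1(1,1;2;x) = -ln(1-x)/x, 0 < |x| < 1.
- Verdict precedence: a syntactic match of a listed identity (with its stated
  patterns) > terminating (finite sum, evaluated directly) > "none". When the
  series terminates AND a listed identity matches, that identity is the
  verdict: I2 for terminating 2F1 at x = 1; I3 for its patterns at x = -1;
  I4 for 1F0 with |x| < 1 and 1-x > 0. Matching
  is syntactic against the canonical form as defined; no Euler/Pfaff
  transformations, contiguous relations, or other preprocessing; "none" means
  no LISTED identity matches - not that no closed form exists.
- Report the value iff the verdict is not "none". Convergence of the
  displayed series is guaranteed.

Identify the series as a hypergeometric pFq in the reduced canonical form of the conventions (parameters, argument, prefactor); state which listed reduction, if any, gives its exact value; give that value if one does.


With C = -2: the canonical form is 2F1(-11/2, 1; 15/2; -1). Verdict (x = -1): Kummer (I3) applies (x = -1; c = 15/2 equals 1+a-b for upper {-11/2, 1}: listed pattern). Value: (-3003/2048) * pi.

First insight: x = (-1) and the running product (C = -2, x = -1) telescopes to a rising factorial.
Ratio: r(k) = (-1) * (k-11/2) (k+1) / [(k+15/2) (k+1)] ; factor over Q: parameters, x = (-1), and C = -2.


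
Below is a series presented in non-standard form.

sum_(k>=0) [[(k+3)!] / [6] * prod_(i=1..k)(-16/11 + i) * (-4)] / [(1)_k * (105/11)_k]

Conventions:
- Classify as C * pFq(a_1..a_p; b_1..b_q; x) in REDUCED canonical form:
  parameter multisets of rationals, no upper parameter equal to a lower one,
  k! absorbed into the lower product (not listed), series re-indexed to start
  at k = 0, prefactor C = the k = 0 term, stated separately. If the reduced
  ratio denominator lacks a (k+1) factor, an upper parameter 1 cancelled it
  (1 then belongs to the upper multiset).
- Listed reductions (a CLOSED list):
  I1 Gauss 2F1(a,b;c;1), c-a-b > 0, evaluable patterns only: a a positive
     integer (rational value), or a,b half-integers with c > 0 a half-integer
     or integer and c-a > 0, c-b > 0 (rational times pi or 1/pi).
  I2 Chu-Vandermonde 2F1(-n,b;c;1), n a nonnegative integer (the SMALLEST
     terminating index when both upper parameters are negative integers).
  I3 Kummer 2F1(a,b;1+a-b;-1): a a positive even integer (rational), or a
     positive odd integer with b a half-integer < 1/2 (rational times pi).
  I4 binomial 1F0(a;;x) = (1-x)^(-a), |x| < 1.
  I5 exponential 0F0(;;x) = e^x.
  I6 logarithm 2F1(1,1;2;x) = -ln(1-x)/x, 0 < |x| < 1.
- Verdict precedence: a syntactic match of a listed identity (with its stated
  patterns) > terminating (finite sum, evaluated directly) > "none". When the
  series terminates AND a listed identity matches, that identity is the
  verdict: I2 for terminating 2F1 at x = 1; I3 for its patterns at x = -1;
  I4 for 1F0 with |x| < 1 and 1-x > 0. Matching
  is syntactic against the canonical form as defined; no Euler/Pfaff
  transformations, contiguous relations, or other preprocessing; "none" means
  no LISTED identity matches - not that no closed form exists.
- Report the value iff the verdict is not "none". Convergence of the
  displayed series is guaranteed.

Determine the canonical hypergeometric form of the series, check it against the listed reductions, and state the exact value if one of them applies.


Key step: t_0 = -4 here, and (1)_k (C = -4, x = 1) is k! itself.
Ratio: r(k) = 1 * (k-5/11) (k+4) / [(k+105/11) (k+1)] - rational in k, leading ratio 1; with t_0 = -4, classification follows.

This is -4 * 2F1(-5/11, 4; 105/11; 1) in reduced canonical form. Verdict at x = 1: Gauss (I1, integer-parameter pattern) matches (x = 1: the Gamma ratio telescopes since c-a-b = 6 > 0 and a = 4 in Z>0). Value: -951844/307461.


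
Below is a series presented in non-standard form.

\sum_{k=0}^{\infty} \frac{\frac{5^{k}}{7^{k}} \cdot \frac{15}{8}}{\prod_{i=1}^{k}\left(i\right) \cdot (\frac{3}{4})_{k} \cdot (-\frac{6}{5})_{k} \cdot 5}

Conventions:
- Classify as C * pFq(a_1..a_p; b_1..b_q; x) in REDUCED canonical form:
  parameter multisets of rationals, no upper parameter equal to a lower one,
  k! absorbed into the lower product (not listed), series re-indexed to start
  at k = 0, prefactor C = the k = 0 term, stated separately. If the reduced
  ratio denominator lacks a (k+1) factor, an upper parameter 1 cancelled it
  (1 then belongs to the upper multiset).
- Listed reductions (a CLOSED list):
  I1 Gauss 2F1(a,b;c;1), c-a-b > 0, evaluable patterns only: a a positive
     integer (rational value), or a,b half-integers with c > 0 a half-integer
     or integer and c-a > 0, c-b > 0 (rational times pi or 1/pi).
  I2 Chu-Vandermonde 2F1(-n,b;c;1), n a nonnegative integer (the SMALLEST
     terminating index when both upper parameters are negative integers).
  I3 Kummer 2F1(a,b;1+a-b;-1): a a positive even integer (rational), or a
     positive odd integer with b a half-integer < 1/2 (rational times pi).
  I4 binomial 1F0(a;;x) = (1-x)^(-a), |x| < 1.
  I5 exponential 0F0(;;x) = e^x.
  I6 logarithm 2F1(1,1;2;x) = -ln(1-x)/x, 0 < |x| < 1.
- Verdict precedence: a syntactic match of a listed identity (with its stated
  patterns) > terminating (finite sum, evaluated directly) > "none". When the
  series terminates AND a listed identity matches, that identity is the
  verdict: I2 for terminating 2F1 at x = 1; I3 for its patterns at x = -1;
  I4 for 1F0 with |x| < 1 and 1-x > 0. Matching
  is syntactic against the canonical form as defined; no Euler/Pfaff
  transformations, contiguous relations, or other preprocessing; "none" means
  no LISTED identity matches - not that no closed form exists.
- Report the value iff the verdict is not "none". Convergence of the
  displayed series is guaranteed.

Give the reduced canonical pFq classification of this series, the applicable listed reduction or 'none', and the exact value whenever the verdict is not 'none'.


Prefactor \frac{3}{8}, argument \frac{5}{7}: 0F2 with upper {-} over lower {-\frac{6}{5}, \frac{3}{4}}. Verdict: none - at argument \frac{5}{7} the multisets {-} ; {-\frac{6}{5}, \frac{3}{4}} match no listed identity.

First insight: x = \frac{5}{7} and the constant factors (prefactor 3/8) combine into one prefactor.
Consecutive-term ratio: r(k) = \frac{5}{7} * 1 / [(k-\frac{6}{5}) (k+\frac{3}{4}) (k+1)] - rational in k. x = \frac{5}{7}; t_0 = \frac{3}{8}; negate the roots.


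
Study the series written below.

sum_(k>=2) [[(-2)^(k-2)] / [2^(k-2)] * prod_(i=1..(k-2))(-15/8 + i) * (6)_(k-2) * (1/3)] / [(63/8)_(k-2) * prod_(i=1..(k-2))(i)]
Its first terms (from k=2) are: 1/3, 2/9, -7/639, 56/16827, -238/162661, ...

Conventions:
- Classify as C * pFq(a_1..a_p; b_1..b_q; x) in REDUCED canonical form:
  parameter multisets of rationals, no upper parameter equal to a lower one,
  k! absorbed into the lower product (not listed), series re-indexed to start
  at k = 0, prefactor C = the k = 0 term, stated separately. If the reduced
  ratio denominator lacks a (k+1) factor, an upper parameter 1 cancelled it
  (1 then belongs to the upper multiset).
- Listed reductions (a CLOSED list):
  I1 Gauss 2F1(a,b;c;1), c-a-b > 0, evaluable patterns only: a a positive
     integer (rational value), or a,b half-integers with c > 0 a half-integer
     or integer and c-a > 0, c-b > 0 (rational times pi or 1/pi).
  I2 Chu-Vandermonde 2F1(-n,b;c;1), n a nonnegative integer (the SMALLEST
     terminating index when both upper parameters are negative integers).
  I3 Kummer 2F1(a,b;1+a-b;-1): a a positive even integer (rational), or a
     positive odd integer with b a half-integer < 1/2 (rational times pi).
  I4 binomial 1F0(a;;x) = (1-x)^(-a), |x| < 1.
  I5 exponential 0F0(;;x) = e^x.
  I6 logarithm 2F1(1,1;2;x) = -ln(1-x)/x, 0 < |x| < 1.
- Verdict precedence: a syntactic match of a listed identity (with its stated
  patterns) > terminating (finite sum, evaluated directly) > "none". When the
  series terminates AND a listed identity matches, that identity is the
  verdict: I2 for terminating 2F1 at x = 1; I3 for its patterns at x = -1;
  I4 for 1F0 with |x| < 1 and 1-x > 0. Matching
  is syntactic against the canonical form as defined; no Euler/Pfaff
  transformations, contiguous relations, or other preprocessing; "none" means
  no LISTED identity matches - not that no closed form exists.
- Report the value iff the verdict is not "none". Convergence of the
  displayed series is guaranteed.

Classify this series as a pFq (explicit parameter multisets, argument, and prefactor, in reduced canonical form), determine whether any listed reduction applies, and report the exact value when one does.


Prefactor 1/3, argument -1: 2F1 with upper {-7/8, 6} over lower {63/8}. Verdict: Kummer's theorem (I3) fires (x = -1; c = 63/8 equals 1+a-b for upper {-7/8, 6}: listed pattern). Value: 6721/12288.

Key observation: with t_0 = 1/3, the running product (C = 1/3) telescopes to a rising factorial.
Step ratio: r(k) = (-1) * (k-7/8) (k+6) / [(k+63/8) (k+1)] - rational; roots negated = parameters, x = (-1), C = 1/3.


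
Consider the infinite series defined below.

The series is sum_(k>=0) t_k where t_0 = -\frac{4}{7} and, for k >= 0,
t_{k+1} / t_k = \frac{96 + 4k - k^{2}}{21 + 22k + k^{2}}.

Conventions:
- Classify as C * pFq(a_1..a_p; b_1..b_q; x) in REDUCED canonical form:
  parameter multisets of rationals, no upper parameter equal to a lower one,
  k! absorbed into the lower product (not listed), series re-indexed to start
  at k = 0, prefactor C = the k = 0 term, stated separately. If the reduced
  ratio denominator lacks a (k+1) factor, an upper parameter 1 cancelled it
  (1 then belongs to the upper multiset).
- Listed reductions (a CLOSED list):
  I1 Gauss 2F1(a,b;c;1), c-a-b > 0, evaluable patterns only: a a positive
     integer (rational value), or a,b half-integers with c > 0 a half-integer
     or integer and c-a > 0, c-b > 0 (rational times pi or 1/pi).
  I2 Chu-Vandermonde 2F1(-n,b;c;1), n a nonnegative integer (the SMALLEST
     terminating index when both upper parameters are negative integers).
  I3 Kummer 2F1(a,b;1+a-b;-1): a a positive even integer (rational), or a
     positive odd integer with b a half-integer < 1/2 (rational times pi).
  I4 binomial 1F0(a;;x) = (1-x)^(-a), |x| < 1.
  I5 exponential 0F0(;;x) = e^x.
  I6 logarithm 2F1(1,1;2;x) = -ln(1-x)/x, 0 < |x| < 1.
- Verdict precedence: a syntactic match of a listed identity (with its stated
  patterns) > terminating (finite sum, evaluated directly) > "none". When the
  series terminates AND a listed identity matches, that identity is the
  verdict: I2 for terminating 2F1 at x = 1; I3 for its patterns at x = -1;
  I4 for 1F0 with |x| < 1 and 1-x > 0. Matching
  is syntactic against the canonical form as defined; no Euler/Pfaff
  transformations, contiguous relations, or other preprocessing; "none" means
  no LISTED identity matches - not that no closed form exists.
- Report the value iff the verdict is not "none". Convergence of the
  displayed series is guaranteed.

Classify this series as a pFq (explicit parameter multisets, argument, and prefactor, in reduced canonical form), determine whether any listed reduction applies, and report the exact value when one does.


Key step: t_0 = -\frac{4}{7} here, and the expanded ratio factors over Q; prefactor -4/7, roots give parameters.
Step ratio: r(k) = -1 * (k-12) (k+8) / [(k+21) (k+1)] ; factor over Q: parameters, x = -1, and C = -\frac{4}{7}.

Classification (C = -\frac{4}{7}): 2F1 with upper {-12, 8}, lower {21}, argument x = -1. Verdict at x = -1: the Kummer evaluation I3 matches (x = -1; c = 21 equals 1+a-b for upper {-12, 8}: listed pattern). Exact value: -\frac{1938}{49}.


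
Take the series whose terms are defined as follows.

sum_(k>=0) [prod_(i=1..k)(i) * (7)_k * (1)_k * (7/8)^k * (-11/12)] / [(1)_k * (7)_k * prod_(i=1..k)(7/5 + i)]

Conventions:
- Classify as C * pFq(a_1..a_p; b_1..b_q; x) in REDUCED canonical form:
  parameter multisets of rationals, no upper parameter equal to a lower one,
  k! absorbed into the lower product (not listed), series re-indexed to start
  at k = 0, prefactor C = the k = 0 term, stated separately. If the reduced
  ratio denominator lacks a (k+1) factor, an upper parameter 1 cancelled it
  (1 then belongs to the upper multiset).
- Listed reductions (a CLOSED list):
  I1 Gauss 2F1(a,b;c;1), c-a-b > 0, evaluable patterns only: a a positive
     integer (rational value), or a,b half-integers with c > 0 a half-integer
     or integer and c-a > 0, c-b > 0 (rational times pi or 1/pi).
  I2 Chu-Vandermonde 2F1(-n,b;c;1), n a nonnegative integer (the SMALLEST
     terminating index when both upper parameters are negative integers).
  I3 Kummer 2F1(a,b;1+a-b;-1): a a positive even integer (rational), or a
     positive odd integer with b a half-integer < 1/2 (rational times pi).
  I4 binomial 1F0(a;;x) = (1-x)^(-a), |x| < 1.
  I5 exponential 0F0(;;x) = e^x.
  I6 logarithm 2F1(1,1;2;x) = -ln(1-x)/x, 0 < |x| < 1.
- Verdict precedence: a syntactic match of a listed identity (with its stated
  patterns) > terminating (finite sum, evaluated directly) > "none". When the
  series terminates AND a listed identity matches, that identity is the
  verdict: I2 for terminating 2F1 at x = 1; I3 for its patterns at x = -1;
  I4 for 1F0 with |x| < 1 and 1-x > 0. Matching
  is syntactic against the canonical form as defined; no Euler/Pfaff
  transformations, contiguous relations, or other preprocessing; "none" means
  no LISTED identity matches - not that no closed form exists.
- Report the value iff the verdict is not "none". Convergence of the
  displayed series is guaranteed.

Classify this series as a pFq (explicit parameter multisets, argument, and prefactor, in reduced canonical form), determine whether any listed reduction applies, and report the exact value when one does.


The series (x = 7/8) is 2F1: upper {1, 1}, lower {12/5}, prefactor -11/12. Verdict: none here - no I1-I6 shape fits x = 7/8 with lower {12/5}.

First insight: with t_0 = -11/12, the parameter 7 appears in both the upper and lower lists and cancels.
Term ratio: r(k) = (7/8) * (k+1) (k+1) / [(k+12/5) (k+1)] - poly over poly, x = (7/8) from leading terms; C = -11/12 at k = 0.


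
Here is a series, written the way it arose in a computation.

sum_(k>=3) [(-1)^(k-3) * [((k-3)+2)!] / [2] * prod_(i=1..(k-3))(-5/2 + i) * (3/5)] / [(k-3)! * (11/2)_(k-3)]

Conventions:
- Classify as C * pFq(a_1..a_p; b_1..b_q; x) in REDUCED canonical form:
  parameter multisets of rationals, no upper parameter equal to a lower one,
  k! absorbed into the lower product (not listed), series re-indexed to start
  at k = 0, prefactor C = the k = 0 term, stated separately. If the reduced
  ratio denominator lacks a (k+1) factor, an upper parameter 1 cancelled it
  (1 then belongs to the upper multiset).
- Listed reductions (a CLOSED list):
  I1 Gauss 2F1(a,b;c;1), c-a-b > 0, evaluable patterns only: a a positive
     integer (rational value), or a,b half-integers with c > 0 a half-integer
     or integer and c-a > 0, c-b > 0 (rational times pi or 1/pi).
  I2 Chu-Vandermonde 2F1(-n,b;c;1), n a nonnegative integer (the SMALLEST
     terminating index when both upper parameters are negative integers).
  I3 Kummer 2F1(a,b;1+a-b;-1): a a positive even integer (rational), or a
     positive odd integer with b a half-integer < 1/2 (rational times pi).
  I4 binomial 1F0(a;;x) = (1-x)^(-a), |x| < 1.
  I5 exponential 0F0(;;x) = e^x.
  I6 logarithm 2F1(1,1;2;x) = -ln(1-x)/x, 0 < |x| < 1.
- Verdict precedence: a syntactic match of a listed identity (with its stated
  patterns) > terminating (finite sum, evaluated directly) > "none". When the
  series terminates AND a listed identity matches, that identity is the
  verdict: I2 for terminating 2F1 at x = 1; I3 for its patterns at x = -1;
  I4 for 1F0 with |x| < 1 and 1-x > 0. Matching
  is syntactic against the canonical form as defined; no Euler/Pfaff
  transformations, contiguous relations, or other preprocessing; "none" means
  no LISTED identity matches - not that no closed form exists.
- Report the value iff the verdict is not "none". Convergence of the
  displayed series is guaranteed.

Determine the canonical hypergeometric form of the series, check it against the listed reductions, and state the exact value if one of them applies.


Key step: t_0 = 3/5 here, and the running product (C = 3/5) telescopes to a rising factorial.
Ratio: r(k) = (-1) * (k-3/2) (k+3) / [(k+11/2) (k+1)] - rational; roots negated = parameters, x = (-1), C = 3/5.

Reduced: x = -1, 2F1, upper = {-3/2, 3}, lower = {11/2}, C = 3/5. Verdict: Kummer (I3) fires (x = -1; c = 11/2 equals 1+a-b for upper {-3/2, 3}: listed pattern). Hence: (189/512) * pi.
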